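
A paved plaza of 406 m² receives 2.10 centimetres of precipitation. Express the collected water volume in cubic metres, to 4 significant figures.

Depth: 2.10 cm × 10 = 21 mm.
1 mm over 1 m² is 1 L, so volume = 21 × 406 = 8526 L = 8.526 m³.

8.526 cubic metres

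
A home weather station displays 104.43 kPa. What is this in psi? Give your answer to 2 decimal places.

1 kPa = 0.145038 psi, so 104.43 × 0.145038 = 15.15 psi.

15.15 psi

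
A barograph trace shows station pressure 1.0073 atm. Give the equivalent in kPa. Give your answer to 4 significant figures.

1 atm = 101.325 kPa, so 1.0073 × 101.325 = 102.1 kPa.

102.1 kPa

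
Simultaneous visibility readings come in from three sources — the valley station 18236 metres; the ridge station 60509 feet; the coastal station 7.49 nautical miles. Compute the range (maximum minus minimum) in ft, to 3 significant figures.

15000 ft

the valley station: 18236 m = 59829.40 ft.
the coastal station: 7.49 nmi = 45510.10 ft.
Spread: 60509.00 − 45510.10 = 15000 ft.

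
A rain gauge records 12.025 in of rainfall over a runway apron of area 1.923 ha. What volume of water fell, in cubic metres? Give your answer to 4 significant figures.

5874 cubic metres

Depth: 12.025 in × 25.4 = 305.435 mm.
Area: 1.923 ha = 19230 m².
1 mm over 1 m² is 1 L, so volume = 305.435 × 19230 = 5873515 L = 5874 m³.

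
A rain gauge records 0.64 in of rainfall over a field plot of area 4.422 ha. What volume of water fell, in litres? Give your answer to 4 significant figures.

Depth: 0.64 in × 25.4 = 16.256 mm.
Area: 4.422 ha = 44220 m².
1 mm over 1 m² is 1 L, so volume = 16.256 × 44220 = 718840.32 L ≈ 718800 L.

718800 litres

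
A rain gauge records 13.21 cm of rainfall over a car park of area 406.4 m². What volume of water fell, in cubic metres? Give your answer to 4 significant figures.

Depth: 13.21 cm × 10 = 132.1 mm.
1 mm over 1 m² is 1 L, so volume = 132.1 × 406.4 = 53685.44 L = 53.69 m³.

53.69 cubic metres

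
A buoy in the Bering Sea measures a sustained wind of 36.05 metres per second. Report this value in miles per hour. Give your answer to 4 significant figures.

1 m/s = 2.23694 mph, so 36.05 × 2.23694 = 80.64 mph.

80.64 mph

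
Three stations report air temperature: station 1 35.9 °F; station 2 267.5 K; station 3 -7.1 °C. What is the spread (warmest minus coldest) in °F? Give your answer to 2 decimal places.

16.68 °F

station 1: 35.9 °F = 2.167 °C.
station 2: 267.5 K = -5.650 °C.
Spread: 2.167 − (-7.100) = 9.267 °C = 16.68 °F.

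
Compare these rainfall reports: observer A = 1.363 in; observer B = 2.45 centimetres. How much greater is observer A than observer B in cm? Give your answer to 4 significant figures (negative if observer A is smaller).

1.012 cm

observer A: 1.363 in = 3.46202 cm.
Difference: 3.46202 − 2.45000 = 1.012 cm.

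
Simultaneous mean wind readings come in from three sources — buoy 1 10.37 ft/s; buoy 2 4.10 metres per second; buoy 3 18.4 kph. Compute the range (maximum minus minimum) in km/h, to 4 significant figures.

buoy 1: 10.37 ft/s = 11.37879 km/h.
buoy 2: 4.10 m/s = 14.76000 km/h.
Spread: 18.40000 − 11.37879 = 7.021 km/h.

7.021 km/h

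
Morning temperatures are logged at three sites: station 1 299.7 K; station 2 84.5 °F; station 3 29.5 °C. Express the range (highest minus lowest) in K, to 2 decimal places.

station 1: 299.7 K = 26.550 °C.
station 2: 84.5 °F = 29.167 °C.
Spread: 29.500 − 26.550 = 2.950 °C.

2.95 K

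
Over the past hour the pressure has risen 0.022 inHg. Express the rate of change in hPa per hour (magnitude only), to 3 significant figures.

0.022 inHg / 1 h × 33.8639 hPa/inHg = 0.745 hPa/h.

0.745 hPa per hour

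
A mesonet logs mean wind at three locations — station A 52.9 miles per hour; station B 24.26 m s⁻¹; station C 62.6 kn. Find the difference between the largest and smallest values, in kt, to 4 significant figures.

station A: 52.9 mph = 45.9688 kt.
station B: 24.26 m/s = 47.1577 kt.
Spread: 62.6000 − 45.9688 = 16.63 kt.

16.63 kt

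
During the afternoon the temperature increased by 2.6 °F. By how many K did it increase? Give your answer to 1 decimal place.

For a temperature change the 32° offset cancels: ΔK = 2.6 × 0.5556 = 1.4 K.

1.4 K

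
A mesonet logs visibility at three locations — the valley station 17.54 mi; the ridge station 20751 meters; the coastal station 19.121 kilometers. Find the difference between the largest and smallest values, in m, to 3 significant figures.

the valley station: 17.54 SM = 28227.89 m.
the coastal station: 19.121 km = 19121.00 m.
Spread: 28227.89 − 19121.00 = 9110 m.

9110 m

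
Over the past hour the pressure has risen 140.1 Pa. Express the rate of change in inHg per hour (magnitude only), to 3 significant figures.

140.1 Pa / 1 h × 0.0002953 inHg/Pa = 0.0414 inHg/h.

0.0414 inHg per hour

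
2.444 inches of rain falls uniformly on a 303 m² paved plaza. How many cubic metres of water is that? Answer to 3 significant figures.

Depth: 2.444 in × 25.4 = 62.0776 mm.
1 mm over 1 m² is 1 L, so volume = 62.0776 × 303 = 18809.513 L = 18.8 m³.

18.8 cubic metres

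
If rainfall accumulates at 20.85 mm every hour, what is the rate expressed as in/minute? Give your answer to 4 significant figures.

0.01368 in/minute

20.85 mm/hour × 0.0393701 in/mm × 0.0166667 hour/minute = 0.01368 in/minute.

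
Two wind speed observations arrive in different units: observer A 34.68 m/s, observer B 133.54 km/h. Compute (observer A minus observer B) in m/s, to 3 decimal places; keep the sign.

-2.414 m/s

observer B: 133.54 km/h = 37.09444 m/s.
Difference: 34.68000 − 37.09444 = -2.414 m/s.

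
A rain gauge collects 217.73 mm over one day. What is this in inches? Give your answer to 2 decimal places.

1 mm = 0.0393701 in, so 217.73 × 0.0393701 = 8.57 in.

8.57 in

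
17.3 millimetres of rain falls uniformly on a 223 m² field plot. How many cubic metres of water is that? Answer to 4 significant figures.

1 mm over 1 m² is 1 L, so volume = 17.3 × 223 = 3857.9 L = 3.858 m³.

3.858 cubic metres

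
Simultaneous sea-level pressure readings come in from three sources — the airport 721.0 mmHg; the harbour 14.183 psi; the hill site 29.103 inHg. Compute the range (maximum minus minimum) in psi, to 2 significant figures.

0.35 psi

the airport: 721.0 mmHg = 13.9418 psi.
the hill site: 29.103 inHg = 14.2941 psi.
Spread: 14.2941 − 13.9418 = 0.35 psi.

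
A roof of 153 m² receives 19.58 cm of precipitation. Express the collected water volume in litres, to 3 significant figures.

Depth: 19.58 cm × 10 = 195.8 mm.
1 mm over 1 m² is 1 L, so volume = 195.8 × 153 = 29957.4 L ≈ 30000 L.

30000 litres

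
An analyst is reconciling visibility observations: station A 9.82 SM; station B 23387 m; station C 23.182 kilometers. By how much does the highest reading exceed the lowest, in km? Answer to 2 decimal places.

station A: 9.82 SM = 15.8038 km.
station B: 23387 m = 23.3870 km.
Spread: 23.3870 − 15.8038 = 7.58 km.

7.58 km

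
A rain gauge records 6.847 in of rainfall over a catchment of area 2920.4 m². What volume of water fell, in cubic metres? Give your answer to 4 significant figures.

507.9 cubic metres

Depth: 6.847 in × 25.4 = 173.9138 mm.
1 mm over 1 m² is 1 L, so volume = 173.9138 × 2920.4 = 507897.86 L = 507.9 m³.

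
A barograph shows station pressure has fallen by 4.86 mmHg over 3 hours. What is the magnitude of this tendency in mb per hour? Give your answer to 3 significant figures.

4.86 mmHg / 3 h × 1.33322 mb/mmHg = 2.16 mb/h.

2.16 mb per hour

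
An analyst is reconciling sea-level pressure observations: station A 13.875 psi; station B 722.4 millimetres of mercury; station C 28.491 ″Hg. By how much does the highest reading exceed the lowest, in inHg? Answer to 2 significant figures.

station A: 13.875 psi = 28.2498 inHg.
station B: 722.4 mmHg = 28.4409 inHg.
Spread: 28.4910 − 28.2498 = 0.24 inHg.

0.24 inHg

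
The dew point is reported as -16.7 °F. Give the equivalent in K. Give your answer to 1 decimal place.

First to °C: -27.06 °C.
Then to K: 246.1 K.

246.1 K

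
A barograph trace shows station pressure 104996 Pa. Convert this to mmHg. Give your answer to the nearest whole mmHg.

1 Pa = 0.00750062 mmHg, so 104996 × 0.00750062 = 788 mmHg.

788 mmHg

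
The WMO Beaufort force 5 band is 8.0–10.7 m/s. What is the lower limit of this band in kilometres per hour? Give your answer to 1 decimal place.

8.0–10.7 m/s × 3.6 = 28.8–38.5 km/h.

28.8 km/h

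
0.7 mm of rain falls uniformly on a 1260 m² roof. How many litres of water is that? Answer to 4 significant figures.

882.0 litres

1 mm over 1 m² is 1 L, so volume = 0.7 × 1260 = 882 L ≈ 882.0 L.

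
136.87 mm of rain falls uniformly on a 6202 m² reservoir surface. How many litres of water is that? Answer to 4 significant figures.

848900 litres

1 mm over 1 m² is 1 L, so volume = 136.87 × 6202 = 848867.74 L ≈ 848900 L.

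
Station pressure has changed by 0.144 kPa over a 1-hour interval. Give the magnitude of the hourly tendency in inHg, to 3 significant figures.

0.0425 inHg per hour

0.144 kPa / 1 h × 0.2953 inHg/kPa = 0.0425 inHg/h.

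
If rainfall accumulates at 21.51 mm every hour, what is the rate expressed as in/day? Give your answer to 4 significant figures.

21.51 mm/hour × 0.0393701 in/mm × 24 hour/day = 20.32 in/day.

20.32 in/day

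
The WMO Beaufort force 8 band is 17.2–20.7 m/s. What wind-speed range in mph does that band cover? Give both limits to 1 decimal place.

17.2–20.7 m/s × 2.237 = 38.5–46.3 mph.

38.5 to 46.3 mph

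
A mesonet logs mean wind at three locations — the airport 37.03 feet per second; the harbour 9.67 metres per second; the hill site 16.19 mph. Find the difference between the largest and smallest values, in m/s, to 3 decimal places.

the airport: 37.03 ft/s = 11.28674 m/s.
the hill site: 16.19 mph = 7.23758 m/s.
Spread: 11.28674 − 7.23758 = 4.049 m/s.

4.049 m/s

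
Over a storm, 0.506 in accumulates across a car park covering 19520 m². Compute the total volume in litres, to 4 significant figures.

250900 litres

Depth: 0.506 in × 25.4 = 12.8524 mm.
1 mm over 1 m² is 1 L, so volume = 12.8524 × 19520 = 250878.85 L ≈ 250900 L.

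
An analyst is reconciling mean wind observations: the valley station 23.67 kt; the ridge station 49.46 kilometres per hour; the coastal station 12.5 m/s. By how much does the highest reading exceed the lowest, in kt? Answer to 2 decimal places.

3.04 kt

the ridge station: 49.46 km/h = 26.7063 kt.
the coastal station: 12.5 m/s = 24.2981 kt.
Spread: 26.7063 − 23.6700 = 3.04 kt.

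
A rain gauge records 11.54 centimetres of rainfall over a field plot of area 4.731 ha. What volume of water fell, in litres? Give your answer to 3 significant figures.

Depth: 11.54 cm × 10 = 115.4 mm.
Area: 4.731 ha = 47310 m².
1 mm over 1 m² is 1 L, so volume = 115.4 × 47310 = 5459574 L ≈ 5460000 L.

5460000 litres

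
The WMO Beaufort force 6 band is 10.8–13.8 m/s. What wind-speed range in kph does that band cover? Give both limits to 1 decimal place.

10.8–13.8 m/s × 3.6 = 38.9–49.7 km/h.

38.9 to 49.7 km/h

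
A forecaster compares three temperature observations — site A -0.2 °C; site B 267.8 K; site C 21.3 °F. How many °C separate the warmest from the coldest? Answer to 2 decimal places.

site B: 267.8 K = -5.350 °C.
site C: 21.3 °F = -5.944 °C.
Spread: (-0.200) − (-5.944) = 5.744 °C.

5.74 °C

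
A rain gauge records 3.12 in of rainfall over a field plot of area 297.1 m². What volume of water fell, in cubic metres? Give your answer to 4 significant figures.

23.54 cubic metres

Depth: 3.12 in × 25.4 = 79.248 mm.
1 mm over 1 m² is 1 L, so volume = 79.248 × 297.1 = 23544.581 L = 23.54 m³.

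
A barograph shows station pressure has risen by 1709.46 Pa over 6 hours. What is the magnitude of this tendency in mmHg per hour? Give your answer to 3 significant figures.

2.14 mmHg per hour

1709.46 Pa / 6 h × 0.00750062 mmHg/Pa = 2.14 mmHg/h.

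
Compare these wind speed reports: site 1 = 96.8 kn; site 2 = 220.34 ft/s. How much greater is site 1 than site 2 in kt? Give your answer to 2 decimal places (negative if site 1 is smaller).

-33.75 kt

site 2: 220.34 ft/s = 130.5479 kt.
Difference: 96.8000 − 130.5479 = -33.75 kt.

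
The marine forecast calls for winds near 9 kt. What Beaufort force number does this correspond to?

9 kt lies in the Beaufort 3 band (gentle breeze, 7–10 kt).

Beaufort force 3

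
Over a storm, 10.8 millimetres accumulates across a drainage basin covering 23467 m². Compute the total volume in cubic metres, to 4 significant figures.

253.4 cubic metres

1 mm over 1 m² is 1 L, so volume = 10.8 × 23467 = 253443.6 L = 253.4 m³.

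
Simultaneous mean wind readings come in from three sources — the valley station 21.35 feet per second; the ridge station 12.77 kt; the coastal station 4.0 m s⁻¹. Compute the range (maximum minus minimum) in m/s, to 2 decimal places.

the valley station: 21.35 ft/s = 6.5075 m/s.
the ridge station: 12.77 kt = 6.5695 m/s.
Spread: 6.5695 − 4.0000 = 2.57 m/s.

2.57 m/s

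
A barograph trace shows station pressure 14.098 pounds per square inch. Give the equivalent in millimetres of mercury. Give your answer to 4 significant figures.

1 psi = 51.7149 mmHg, so 14.098 × 51.7149 = 729.1 mmHg.

729.1 mmHg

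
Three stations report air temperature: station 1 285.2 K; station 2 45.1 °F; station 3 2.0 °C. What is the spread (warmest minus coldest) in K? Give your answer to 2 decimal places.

10.05 K

station 1: 285.2 K = 12.050 °C.
station 2: 45.1 °F = 7.278 °C.
Spread: 12.050 − 2.000 = 10.050 °C.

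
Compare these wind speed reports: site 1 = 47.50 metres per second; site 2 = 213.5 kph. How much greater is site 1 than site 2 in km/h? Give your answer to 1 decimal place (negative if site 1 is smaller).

-42.5 km/h

site 1: 47.50 m/s = 171.000 km/h.
Difference: 171.000 − 213.500 = -42.5 km/h.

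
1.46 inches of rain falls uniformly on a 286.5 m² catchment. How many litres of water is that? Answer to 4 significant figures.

Depth: 1.46 in × 25.4 = 37.084 mm.
1 mm over 1 m² is 1 L, so volume = 37.084 × 286.5 = 10624.566 L ≈ 10620 L.

10620 litres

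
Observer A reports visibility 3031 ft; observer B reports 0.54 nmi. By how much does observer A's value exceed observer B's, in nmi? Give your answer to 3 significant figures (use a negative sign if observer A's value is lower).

-0.0412 nmi

observer A: 3031 ft = 0.498838 nmi.
Difference: 0.498838 − 0.540000 = -0.0412 nmi.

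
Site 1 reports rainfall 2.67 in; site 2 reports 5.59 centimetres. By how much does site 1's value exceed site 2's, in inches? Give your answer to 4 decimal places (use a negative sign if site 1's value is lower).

site 2: 5.59 cm = 2.200787 in.
Difference: 2.670000 − 2.200787 = 0.4692 in.

0.4692 in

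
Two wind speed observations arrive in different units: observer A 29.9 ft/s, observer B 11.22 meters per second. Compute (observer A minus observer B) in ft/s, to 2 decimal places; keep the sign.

observer B: 11.22 m/s = 36.8110 ft/s.
Difference: 29.9000 − 36.8110 = -6.91 ft/s.

-6.91 ft/s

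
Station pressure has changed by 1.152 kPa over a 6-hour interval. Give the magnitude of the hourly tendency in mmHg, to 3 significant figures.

1.44 mmHg per hour

1.152 kPa / 6 h × 7.50062 mmHg/kPa = 1.44 mmHg/h.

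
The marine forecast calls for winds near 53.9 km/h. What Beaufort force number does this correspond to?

Beaufort force 7

53.9 km/h = 15.0 m/s, which is Beaufort 7 (near gale, 13.9–17.1 m/s).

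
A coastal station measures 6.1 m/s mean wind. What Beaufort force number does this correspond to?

6.1 m/s lies in the Beaufort 4 band (moderate breeze, 5.5–7.9 m/s).

Beaufort force 4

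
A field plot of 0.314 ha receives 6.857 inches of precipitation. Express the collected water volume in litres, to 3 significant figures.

Depth: 6.857 in × 25.4 = 174.1678 mm.
Area: 0.314 ha = 3140 m².
1 mm over 1 m² is 1 L, so volume = 174.1678 × 3140 = 546886.89 L ≈ 547000 L.

547000 litres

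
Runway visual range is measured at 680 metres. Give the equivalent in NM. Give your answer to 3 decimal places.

0.367 nmi

1 m = 0.000539957 nmi, so 680 × 0.000539957 = 0.367 nmi.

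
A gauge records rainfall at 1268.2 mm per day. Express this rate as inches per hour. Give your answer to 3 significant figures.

1268.2 mm/day × 0.0393701 in/mm × 0.0416667 day/hour = 2.08 in/hour.

2.08 in/hour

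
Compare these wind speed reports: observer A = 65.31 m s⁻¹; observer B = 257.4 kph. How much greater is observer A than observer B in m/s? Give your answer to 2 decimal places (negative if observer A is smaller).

-6.19 m/s

observer B: 257.4 km/h = 71.5000 m/s.
Difference: 65.3100 − 71.5000 = -6.19 m/s.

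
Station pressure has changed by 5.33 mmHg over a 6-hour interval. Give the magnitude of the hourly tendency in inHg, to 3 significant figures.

5.33 mmHg / 6 h × 0.0393701 inHg/mmHg = 0.0350 inHg/h.

0.0350 inHg per hour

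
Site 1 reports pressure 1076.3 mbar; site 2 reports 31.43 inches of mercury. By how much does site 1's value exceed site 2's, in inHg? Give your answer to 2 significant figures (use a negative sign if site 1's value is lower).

0.35 inHg

site 1: 1076.3 mb = 31.7831 inHg.
Difference: 31.7831 − 31.4300 = 0.35 inHg.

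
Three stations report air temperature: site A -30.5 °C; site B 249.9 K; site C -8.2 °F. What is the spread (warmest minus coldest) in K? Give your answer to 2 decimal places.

site B: 249.9 K = -23.250 °C.
site C: -8.2 °F = -22.333 °C.
Spread: (-22.333) − (-30.500) = 8.167 °C.

8.17 K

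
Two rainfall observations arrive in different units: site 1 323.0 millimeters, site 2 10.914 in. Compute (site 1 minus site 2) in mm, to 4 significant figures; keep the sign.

45.78 mm

site 2: 10.914 in = 277.2156 mm.
Difference: 323.0000 − 277.2156 = 45.78 mm.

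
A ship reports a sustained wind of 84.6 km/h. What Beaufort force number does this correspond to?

Beaufort force 9

84.6 km/h = 23.5 m/s, which is Beaufort 9 (strong gale, 20.8–24.4 m/s).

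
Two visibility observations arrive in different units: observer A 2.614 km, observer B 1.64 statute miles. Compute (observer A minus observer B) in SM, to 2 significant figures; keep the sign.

observer A: 2.614 km = 1.62426 SM.
Difference: 1.62426 − 1.64000 = -0.016 SM.

-0.016 SM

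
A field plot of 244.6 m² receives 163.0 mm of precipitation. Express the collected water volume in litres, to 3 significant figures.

39900 litres

1 mm over 1 m² is 1 L, so volume = 163 × 244.6 = 39869.8 L ≈ 39900 L.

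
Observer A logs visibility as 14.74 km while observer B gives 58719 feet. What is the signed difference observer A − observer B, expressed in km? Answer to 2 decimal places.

-3.16 km

observer B: 58719 ft = 17.8976 km.
Difference: 14.7400 − 17.8976 = -3.16 km.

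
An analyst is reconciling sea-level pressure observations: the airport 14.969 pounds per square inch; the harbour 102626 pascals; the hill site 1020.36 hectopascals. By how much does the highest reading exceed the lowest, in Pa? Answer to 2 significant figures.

the airport: 14.969 psi = 103207.62 Pa.
the hill site: 1020.36 hPa = 102036.00 Pa.
Spread: 103207.62 − 102036.00 = 1200 Pa.

1200 Pa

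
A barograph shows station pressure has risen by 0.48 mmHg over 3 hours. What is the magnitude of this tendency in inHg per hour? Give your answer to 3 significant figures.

0.48 mmHg / 3 h × 0.0393701 inHg/mmHg = 0.00630 inHg/h.

0.00630 inHg per hour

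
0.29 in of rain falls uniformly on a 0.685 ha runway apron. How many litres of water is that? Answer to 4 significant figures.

Depth: 0.29 in × 25.4 = 7.366 mm.
Area: 0.685 ha = 6850 m².
1 mm over 1 m² is 1 L, so volume = 7.366 × 6850 = 50457.1 L ≈ 50460 L.

50460 litres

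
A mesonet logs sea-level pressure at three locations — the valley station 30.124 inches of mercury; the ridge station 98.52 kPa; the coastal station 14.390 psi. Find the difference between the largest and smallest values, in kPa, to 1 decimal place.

3.5 kPa

the valley station: 30.124 inHg = 102.012 kPa.
the coastal station: 14.390 psi = 99.216 kPa.
Spread: 102.012 − 98.520 = 3.5 kPa.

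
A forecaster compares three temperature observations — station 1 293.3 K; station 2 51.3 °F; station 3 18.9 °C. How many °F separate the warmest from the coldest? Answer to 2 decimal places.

16.97 °F

station 1: 293.3 K = 20.150 °C.
station 2: 51.3 °F = 10.722 °C.
Spread: 20.150 − 10.722 = 9.428 °C = 16.97 °F.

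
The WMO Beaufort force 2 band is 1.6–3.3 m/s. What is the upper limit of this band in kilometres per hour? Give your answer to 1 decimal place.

11.9 km/h

1.6–3.3 m/s × 3.6 = 5.8–11.9 km/h.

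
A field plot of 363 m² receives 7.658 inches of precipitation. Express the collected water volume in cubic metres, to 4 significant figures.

70.61 cubic metres

Depth: 7.658 in × 25.4 = 194.5132 mm.
1 mm over 1 m² is 1 L, so volume = 194.5132 × 363 = 70608.292 L = 70.61 m³.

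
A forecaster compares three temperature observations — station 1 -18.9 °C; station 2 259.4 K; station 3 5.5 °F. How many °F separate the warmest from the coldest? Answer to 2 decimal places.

9.27 °F

station 2: 259.4 K = -13.750 °C.
station 3: 5.5 °F = -14.722 °C.
Spread: (-13.750) − (-18.900) = 5.150 °C = 9.27 °F.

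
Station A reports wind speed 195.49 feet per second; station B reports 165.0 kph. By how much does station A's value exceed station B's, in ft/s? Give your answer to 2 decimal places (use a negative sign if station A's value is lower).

station B: 165.0 km/h = 150.3718 ft/s.
Difference: 195.4900 − 150.3718 = 45.12 ft/s.

45.12 ft/s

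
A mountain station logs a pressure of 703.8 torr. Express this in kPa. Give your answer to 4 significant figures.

93.83 kPa

1 mmHg = 0.133322 kPa, so 703.8 × 0.133322 = 93.83 kPa.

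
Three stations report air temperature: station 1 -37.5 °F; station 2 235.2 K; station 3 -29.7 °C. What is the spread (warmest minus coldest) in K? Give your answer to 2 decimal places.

station 1: -37.5 °F = -38.611 °C.
station 2: 235.2 K = -37.950 °C.
Spread: (-29.700) − (-38.611) = 8.911 °C.

8.91 K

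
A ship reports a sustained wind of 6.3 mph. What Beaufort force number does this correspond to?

Beaufort force 2

6.3 mph = 2.8 m/s, which is Beaufort 2 (light breeze, 1.6–3.3 m/s).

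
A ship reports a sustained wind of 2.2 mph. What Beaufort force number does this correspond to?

2.2 mph = 1.0 m/s, which is Beaufort 1 (light air, 0.3–1.5 m/s).

Beaufort force 1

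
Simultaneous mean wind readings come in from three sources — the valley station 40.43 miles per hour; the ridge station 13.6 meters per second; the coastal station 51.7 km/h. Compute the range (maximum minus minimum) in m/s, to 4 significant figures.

the valley station: 40.43 mph = 18.07383 m/s.
the coastal station: 51.7 km/h = 14.36111 m/s.
Spread: 18.07383 − 13.60000 = 4.474 m/s.

4.474 m/s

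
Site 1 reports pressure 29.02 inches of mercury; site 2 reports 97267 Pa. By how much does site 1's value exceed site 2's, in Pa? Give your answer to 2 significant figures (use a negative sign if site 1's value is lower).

1000 Pa

site 1: 29.02 inHg = 98273.01 Pa.
Difference: 98273.01 − 97267.00 = 1000 Pa.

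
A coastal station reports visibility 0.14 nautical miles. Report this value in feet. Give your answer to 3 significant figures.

851 ft

1 nmi = 6076.12 ft, so 0.14 × 6076.12 = 851 ft.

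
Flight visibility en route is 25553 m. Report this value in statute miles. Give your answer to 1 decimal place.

15.9 SM

1 m = 0.000621371 SM, so 25553 × 0.000621371 = 15.9 SM.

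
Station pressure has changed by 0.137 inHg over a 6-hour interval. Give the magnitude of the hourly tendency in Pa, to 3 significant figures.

77.3 Pa per hour

0.137 inHg / 6 h × 3386.39 Pa/inHg = 77.3 Pa/h.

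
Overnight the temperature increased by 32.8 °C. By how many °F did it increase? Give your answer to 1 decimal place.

Converting a difference, only the 9/5 scale factor applies: Δ°F = 32.8 × 1.8 = 59.0 °F.

59.0 °F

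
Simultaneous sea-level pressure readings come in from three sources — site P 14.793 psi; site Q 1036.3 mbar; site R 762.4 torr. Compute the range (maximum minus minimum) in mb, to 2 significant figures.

20 mb

site P: 14.793 psi = 1019.94 mb.
site R: 762.4 mmHg = 1016.45 mb.
Spread: 1036.30 − 1016.45 = 20 mb.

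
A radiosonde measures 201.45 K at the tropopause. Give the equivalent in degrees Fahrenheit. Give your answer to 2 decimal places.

-97.06 °F

First to °C: -71.70 °C.
Then to °F: -97.06 °F.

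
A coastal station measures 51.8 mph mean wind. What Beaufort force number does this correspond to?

Beaufort force 9

51.8 mph = 23.2 m/s, which is Beaufort 9 (strong gale, 20.8–24.4 m/s).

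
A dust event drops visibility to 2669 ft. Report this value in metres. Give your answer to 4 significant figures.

1 ft = 0.3048 m, so 2669 × 0.3048 = 813.5 m.

813.5 m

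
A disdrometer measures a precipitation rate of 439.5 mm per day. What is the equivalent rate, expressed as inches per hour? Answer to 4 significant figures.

439.5 mm/day × 0.0393701 in/mm × 0.0416667 day/hour = 0.7210 in/hour.

0.7210 in/hour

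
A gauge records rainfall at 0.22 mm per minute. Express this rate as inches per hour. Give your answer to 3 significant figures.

0.22 mm/minute × 0.0393701 in/mm × 60 minute/hour = 0.520 in/hour.

0.520 in/hour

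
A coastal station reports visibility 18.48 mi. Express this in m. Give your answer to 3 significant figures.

1 SM = 1609.34 m, so 18.48 × 1609.34 = 29700 m.

29700 m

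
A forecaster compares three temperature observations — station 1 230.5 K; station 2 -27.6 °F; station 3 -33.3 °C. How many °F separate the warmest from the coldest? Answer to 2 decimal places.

17.17 °F

station 1: 230.5 K = -42.650 °C.
station 2: -27.6 °F = -33.111 °C.
Spread: (-33.111) − (-42.650) = 9.539 °C = 17.17 °F.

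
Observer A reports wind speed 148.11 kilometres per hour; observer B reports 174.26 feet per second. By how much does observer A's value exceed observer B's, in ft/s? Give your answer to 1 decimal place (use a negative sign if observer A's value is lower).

observer A: 148.11 km/h = 134.979 ft/s.
Difference: 134.979 − 174.260 = -39.3 ft/s.

-39.3 ft/s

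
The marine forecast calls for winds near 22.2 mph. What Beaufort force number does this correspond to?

22.2 mph = 9.9 m/s, which is Beaufort 5 (fresh breeze, 8.0–10.7 m/s).

Beaufort force 5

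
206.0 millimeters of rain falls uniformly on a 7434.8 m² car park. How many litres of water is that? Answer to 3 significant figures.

1530000 litres

1 mm over 1 m² is 1 L, so volume = 206 × 7434.8 = 1531568.8 L ≈ 1530000 L.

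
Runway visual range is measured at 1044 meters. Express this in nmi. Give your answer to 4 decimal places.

0.5637 nmi

1 m = 0.000539957 nmi, so 1044 × 0.000539957 = 0.5637 nmi.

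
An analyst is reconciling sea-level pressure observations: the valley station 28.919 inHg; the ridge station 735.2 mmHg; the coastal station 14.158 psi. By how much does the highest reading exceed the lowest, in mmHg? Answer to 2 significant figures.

3.0 mmHg

the valley station: 28.919 inHg = 734.543 mmHg.
the coastal station: 14.158 psi = 732.180 mmHg.
Spread: 735.200 − 732.180 = 3.0 mmHg.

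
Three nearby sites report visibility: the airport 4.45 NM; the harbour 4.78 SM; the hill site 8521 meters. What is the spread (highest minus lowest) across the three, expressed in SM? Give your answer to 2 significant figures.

0.51 SM

the airport: 4.45 nmi = 5.1210 SM.
the hill site: 8521 m = 5.2947 SM.
Spread: 5.2947 − 4.7800 = 0.51 SM.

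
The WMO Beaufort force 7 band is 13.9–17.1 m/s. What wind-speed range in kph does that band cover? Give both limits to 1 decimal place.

13.9–17.1 m/s × 3.6 = 50.0–61.6 km/h.

50.0 to 61.6 km/h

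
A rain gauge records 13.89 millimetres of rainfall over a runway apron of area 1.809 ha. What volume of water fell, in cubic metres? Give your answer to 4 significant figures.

251.3 cubic metres

Area: 1.809 ha = 18090 m².
1 mm over 1 m² is 1 L, so volume = 13.89 × 18090 = 251270.1 L = 251.3 m³.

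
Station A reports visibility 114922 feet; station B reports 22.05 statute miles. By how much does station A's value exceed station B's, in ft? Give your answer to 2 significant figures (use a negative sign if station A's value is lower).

-1500 ft

station B: 22.05 SM = 116424.00 ft.
Difference: 114922.00 − 116424.00 = -1500 ft.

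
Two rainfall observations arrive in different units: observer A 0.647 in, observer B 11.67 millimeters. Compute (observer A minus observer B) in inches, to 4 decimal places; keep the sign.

observer B: 11.67 mm = 0.459449 in.
Difference: 0.647000 − 0.459449 = 0.1876 in.

0.1876 in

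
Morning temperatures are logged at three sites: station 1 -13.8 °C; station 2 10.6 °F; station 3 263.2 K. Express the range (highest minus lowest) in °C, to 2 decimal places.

station 2: 10.6 °F = -11.889 °C.
station 3: 263.2 K = -9.950 °C.
Spread: (-9.950) − (-13.800) = 3.850 °C.

3.85 °C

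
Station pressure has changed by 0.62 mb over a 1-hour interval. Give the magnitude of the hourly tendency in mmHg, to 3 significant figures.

0.465 mmHg per hour

0.62 mb / 1 h × 0.750062 mmHg/mb = 0.465 mmHg/h.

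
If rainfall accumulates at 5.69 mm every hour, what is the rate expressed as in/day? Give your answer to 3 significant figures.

5.38 in/day

5.69 mm/hour × 0.0393701 in/mm × 24 hour/day = 5.38 in/day.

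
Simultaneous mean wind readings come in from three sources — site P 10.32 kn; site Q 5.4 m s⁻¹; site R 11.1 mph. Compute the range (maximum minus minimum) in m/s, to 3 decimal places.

site P: 10.32 kt = 5.30907 m/s.
site R: 11.1 mph = 4.96214 m/s.
Spread: 5.40000 − 4.96214 = 0.438 m/s.

0.438 m/s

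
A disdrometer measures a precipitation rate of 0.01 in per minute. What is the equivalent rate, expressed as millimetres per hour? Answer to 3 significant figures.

0.01 in/minute × 25.4 mm/in × 60 minute/hour = 15.2 mm/hour.

15.2 mm/hour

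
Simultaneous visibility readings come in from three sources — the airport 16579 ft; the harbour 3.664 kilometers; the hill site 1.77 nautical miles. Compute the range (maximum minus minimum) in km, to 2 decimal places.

the airport: 16579 ft = 5.0533 km.
the hill site: 1.77 nmi = 3.2780 km.
Spread: 5.0533 − 3.2780 = 1.78 km.

1.78 km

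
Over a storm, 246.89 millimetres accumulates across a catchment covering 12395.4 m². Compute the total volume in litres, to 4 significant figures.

1 mm over 1 m² is 1 L, so volume = 246.89 × 12395.4 = 3060300.3 L ≈ 3060000 L.

3060000 litres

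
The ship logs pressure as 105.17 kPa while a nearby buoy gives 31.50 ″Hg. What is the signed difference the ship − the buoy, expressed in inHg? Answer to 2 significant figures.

the ship: 105.17 kPa = 31.0567 inHg.
Difference: 31.0567 − 31.5000 = -0.44 inHg.

-0.44 inHg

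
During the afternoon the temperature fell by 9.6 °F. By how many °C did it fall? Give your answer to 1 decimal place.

A change of 1 °C equals a change of 1.8 °F: Δ°C = 9.6 × 0.5556 = 5.3 °C.

5.3 °C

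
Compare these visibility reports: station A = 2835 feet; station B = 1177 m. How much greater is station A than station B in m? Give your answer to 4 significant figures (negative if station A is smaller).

-312.9 m

station A: 2835 ft = 864.108 m.
Difference: 864.108 − 1177.000 = -312.9 m.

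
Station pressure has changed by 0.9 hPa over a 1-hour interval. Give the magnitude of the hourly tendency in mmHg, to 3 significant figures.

0.675 mmHg per hour

0.9 hPa / 1 h × 0.750062 mmHg/hPa = 0.675 mmHg/h.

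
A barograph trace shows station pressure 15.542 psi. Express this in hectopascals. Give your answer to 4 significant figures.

1072 hPa

1 psi = 68.9476 hPa, so 15.542 × 68.9476 = 1072 hPa.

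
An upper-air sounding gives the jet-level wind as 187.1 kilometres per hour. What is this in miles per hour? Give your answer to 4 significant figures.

1 km/h = 0.621371 mph, so 187.1 × 0.621371 = 116.3 mph.

116.3 mph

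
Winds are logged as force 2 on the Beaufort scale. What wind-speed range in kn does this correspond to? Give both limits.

Beaufort 2 (light breeze) spans 4–6 knots.

4 to 6 kt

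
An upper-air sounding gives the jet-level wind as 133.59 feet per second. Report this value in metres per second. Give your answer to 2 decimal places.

40.72 m/s

1 ft/s = 0.3048 m/s, so 133.59 × 0.3048 = 40.72 m/s.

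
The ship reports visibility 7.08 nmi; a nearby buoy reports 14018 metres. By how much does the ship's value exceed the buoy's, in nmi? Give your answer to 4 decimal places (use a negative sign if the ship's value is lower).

-0.4891 nmi

the buoy: 14018 m = 7.569114 nmi.
Difference: 7.080000 − 7.569114 = -0.4891 nmi.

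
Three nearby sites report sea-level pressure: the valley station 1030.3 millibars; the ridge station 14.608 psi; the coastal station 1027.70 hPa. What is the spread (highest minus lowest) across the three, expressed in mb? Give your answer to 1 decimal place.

23.1 mb

the ridge station: 14.608 psi = 1007.186 mb.
the coastal station: 1027.70 hPa = 1027.700 mb.
Spread: 1030.300 − 1007.186 = 23.1 mb.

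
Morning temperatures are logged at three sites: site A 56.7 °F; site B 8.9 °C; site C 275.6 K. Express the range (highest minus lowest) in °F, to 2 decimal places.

20.29 °F

site A: 56.7 °F = 13.722 °C.
site C: 275.6 K = 2.450 °C.
Spread: 13.722 − 2.450 = 11.272 °C = 20.29 °F.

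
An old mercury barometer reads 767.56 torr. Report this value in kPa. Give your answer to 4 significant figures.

1 mmHg = 0.133322 kPa, so 767.56 × 0.133322 = 102.3 kPa.

102.3 kPa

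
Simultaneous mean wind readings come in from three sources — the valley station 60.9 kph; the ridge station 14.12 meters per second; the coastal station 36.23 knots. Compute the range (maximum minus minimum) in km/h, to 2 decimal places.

the ridge station: 14.12 m/s = 50.8320 km/h.
the coastal station: 36.23 kt = 67.0980 km/h.
Spread: 67.0980 − 50.8320 = 16.27 km/h.

16.27 km/h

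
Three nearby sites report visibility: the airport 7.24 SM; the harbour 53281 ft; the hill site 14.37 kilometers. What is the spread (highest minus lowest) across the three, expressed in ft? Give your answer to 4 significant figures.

15050 ft

the airport: 7.24 SM = 38227.20 ft.
the hill site: 14.37 km = 47145.67 ft.
Spread: 53281.00 − 38227.20 = 15050 ft.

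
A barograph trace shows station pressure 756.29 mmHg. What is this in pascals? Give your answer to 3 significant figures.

101000 Pa

1 mmHg = 133.322 Pa, so 756.29 × 133.322 = 101000 Pa.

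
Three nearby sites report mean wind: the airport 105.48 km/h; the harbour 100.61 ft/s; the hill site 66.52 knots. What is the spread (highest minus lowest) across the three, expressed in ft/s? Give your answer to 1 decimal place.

16.1 ft/s

the airport: 105.48 km/h = 96.129 ft/s.
the hill site: 66.52 kt = 112.273 ft/s.
Spread: 112.273 − 96.129 = 16.1 ft/s.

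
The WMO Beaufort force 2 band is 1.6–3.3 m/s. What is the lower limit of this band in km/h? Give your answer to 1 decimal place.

1.6–3.3 m/s × 3.6 = 5.8–11.9 km/h.

5.8 km/h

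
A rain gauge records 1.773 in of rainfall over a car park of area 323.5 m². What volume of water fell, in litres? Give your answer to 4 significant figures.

Depth: 1.773 in × 25.4 = 45.0342 mm.
1 mm over 1 m² is 1 L, so volume = 45.0342 × 323.5 = 14568.564 L ≈ 14570 L.

14570 litres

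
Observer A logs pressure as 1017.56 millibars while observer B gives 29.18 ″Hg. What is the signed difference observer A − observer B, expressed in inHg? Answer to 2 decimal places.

observer A: 1017.56 mb = 30.0485 inHg.
Difference: 30.0485 − 29.1800 = 0.87 inHg.

0.87 inHg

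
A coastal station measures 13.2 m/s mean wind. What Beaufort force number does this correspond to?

13.2 m/s lies in the Beaufort 6 band (strong breeze, 10.8–13.8 m/s).

Beaufort force 6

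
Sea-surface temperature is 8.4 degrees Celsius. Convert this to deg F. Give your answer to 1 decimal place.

47.1 °F

°F = °C × 9/5 + 32 = 8.4 × 1.8 + 32 = 47.1 °F.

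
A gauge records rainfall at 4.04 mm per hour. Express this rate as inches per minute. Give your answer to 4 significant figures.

0.002651 in/minute

4.04 mm/hour × 0.0393701 in/mm × 0.0166667 hour/minute = 0.002651 in/minute.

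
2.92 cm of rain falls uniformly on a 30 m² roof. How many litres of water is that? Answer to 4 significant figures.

876.0 litres

Depth: 2.92 cm × 10 = 29.2 mm.
1 mm over 1 m² is 1 L, so volume = 29.2 × 30 = 876 L ≈ 876.0 L.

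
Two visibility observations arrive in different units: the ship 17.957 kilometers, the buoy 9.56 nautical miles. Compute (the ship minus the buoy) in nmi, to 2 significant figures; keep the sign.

0.14 nmi

the ship: 17.957 km = 9.6960 nmi.
Difference: 9.6960 − 9.5600 = 0.14 nmi.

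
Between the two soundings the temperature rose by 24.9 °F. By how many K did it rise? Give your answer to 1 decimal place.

Converting a difference, only the 9/5 scale factor applies: ΔK = 24.9 × 0.5556 = 13.8 K.

13.8 K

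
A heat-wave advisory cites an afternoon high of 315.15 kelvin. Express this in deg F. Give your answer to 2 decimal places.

First to °C: 42.00 °C.
Then to °F: 107.60 °F.

107.60 °F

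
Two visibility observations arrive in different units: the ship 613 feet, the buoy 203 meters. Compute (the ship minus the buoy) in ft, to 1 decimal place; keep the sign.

the buoy: 203 m = 666.010 ft.
Difference: 613.000 − 666.010 = -53.0 ft.

-53.0 ft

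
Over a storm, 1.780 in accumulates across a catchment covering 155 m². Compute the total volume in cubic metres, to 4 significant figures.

7.008 cubic metres

Depth: 1.780 in × 25.4 = 45.212 mm.
1 mm over 1 m² is 1 L, so volume = 45.212 × 155 = 7007.86 L = 7.008 m³.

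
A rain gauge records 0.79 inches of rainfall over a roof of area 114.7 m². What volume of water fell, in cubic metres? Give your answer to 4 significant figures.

2.302 cubic metres

Depth: 0.79 in × 25.4 = 20.066 mm.
1 mm over 1 m² is 1 L, so volume = 20.066 × 114.7 = 2301.5702 L = 2.302 m³.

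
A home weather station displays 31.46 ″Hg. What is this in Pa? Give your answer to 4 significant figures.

106500 Pa

1 inHg = 3386.39 Pa, so 31.46 × 3386.39 = 106500 Pa.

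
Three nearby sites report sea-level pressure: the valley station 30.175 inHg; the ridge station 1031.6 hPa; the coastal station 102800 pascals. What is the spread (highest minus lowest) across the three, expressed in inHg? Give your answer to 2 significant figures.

0.29 inHg

the ridge station: 1031.6 hPa = 30.4631 inHg.
the coastal station: 102800 Pa = 30.3568 inHg.
Spread: 30.4631 − 30.1750 = 0.29 inHg.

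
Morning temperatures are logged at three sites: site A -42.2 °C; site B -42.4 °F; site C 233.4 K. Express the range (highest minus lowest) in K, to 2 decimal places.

site B: -42.4 °F = -41.333 °C.
site C: 233.4 K = -39.750 °C.
Spread: (-39.750) − (-42.200) = 2.450 °C.

2.45 K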